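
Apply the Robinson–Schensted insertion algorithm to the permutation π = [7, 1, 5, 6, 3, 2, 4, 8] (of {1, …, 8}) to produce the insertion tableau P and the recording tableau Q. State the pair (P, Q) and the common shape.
P = [1, 2, 4, 8] / [3, 6] / [5] / [7];  Q = [1, 3, 4, 8] / [2, 7] / [5] / [6];  common shape = (4, 2, 1, 1)

Row-insert the values π_1, π_2, … into P one at a time, bumping the leftmost entry strictly greater than the inserted value down to the next row. The recording tableau Q records, in position (i, j), the step at which that cell was added to P.
  Insert 7 (step 1): P = [7];  Q = [1]
  Insert 1 (step 2): P = [1] / [7];  Q = [1] / [2]
  Insert 5 (step 3): P = [1, 5] / [7];  Q = [1, 3] / [2]
  Insert 6 (step 4): P = [1, 5, 6] / [7];  Q = [1, 3, 4] / [2]
  Insert 3 (step 5): P = [1, 3, 6] / [5] / [7];  Q = [1, 3, 4] / [2] / [5]
  Insert 2 (step 6): P = [1, 2, 6] / [3] / [5] / [7];  Q = [1, 3, 4] / [2] / [5] / [6]
  Insert 4 (step 7): P = [1, 2, 4] / [3, 6] / [5] / [7];  Q = [1, 3, 4] / [2, 7] / [5] / [6]
  Insert 8 (step 8): P = [1, 2, 4, 8] / [3, 6] / [5] / [7];  Q = [1, 3, 4, 8] / [2, 7] / [5] / [6]
Final shape: (4, 2, 1, 1).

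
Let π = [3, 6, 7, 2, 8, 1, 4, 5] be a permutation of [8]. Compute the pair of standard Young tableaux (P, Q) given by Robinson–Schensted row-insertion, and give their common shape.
P = [1, 4, 5, 8] / [2, 6, 7] / [3];  Q = [1, 2, 3, 5] / [4, 7, 8] / [6];  common shape = (4, 3, 1)

Row-insert the values π_1, π_2, … into P one at a time, bumping the leftmost entry strictly greater than the inserted value down to the next row. The recording tableau Q records, in position (i, j), the step at which that cell was added to P.
  Insert 3 (step 1): P = [3];  Q = [1]
  Insert 6 (step 2): P = [3, 6];  Q = [1, 2]
  Insert 7 (step 3): P = [3, 6, 7];  Q = [1, 2, 3]
  Insert 2 (step 4): P = [2, 6, 7] / [3];  Q = [1, 2, 3] / [4]
  Insert 8 (step 5): P = [2, 6, 7, 8] / [3];  Q = [1, 2, 3, 5] / [4]
  Insert 1 (step 6): P = [1, 6, 7, 8] / [2] / [3];  Q = [1, 2, 3, 5] / [4] / [6]
  Insert 4 (step 7): P = [1, 4, 7, 8] / [2, 6] / [3];  Q = [1, 2, 3, 5] / [4, 7] / [6]
  Insert 5 (step 8): P = [1, 4, 5, 8] / [2, 6, 7] / [3];  Q = [1, 2, 3, 5] / [4, 7, 8] / [6]
Final shape: (4, 3, 1).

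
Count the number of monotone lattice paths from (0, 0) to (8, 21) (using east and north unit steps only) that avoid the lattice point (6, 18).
Number of paths = 2946185

Total paths from (0, 0) to (8, 21): C(29, 8) = 4292145. Paths through (6, 18): (paths (0, 0) → (6, 18)) × (paths (6, 18) → (8, 21)) = C(24, 6) · C(5, 2) = 134596 · 10 = 1345960. Avoidance count = 4292145 − 1345960 = 2946185.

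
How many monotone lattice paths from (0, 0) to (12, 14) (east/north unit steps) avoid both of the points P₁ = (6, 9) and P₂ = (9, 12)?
Number of paths = 5407090

Inclusion–exclusion. Total paths: C(26, 12) = 9657700. Through P₁: C(15, 6)·C(11, 6) = 2312310. Through P₂: C(21, 9)·C(5, 3) = 2939300. Since P₁ is strictly southwest of P₂, a monotone path through both must visit P₁ then P₂; paths through both = C(15, 6)·C(6, 3)·C(5, 3) = 1001000. Avoid both = 9657700 − 2312310 − 2939300 + 1001000 = 5407090.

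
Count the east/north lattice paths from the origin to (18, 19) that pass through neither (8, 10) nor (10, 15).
Number of paths = 12467183586

Inclusion–exclusion. Total paths: C(37, 18) = 17672631900. Through P₁: C(18, 8)·C(19, 10) = 4042276524. Through P₂: C(25, 10)·C(12, 8) = 1618036200. Since P₁ is strictly southwest of P₂, a monotone path through both must visit P₁ then P₂; paths through both = C(18, 8)·C(7, 2)·C(12, 8) = 454864410. Avoid both = 17672631900 − 4042276524 − 1618036200 + 454864410 = 12467183586.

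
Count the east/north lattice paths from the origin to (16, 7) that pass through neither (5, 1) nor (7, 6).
Number of paths = 155001

Inclusion–exclusion. Total paths: C(23, 16) = 245157. Through P₁: C(6, 5)·C(17, 11) = 74256. Through P₂: C(13, 7)·C(10, 9) = 17160. Since P₁ is strictly southwest of P₂, a monotone path through both must visit P₁ then P₂; paths through both = C(6, 5)·C(7, 2)·C(10, 9) = 1260. Avoid both = 245157 − 74256 − 17160 + 1260 = 155001.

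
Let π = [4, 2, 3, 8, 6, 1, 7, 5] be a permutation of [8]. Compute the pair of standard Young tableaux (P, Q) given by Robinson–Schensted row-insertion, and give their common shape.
P = [1, 3, 5, 7] / [2, 6] / [4, 8];  Q = [1, 3, 4, 7] / [2, 5] / [6, 8];  common shape = (4, 2, 2)

Row-insert the values π_1, π_2, … into P one at a time, bumping the leftmost entry strictly greater than the inserted value down to the next row. The recording tableau Q records, in position (i, j), the step at which that cell was added to P.
  Insert 4 (step 1): P = [4];  Q = [1]
  Insert 2 (step 2): P = [2] / [4];  Q = [1] / [2]
  Insert 3 (step 3): P = [2, 3] / [4];  Q = [1, 3] / [2]
  Insert 8 (step 4): P = [2, 3, 8] / [4];  Q = [1, 3, 4] / [2]
  Insert 6 (step 5): P = [2, 3, 6] / [4, 8];  Q = [1, 3, 4] / [2, 5]
  Insert 1 (step 6): P = [1, 3, 6] / [2, 8] / [4];  Q = [1, 3, 4] / [2, 5] / [6]
  Insert 7 (step 7): P = [1, 3, 6, 7] / [2, 8] / [4];  Q = [1, 3, 4, 7] / [2, 5] / [6]
  Insert 5 (step 8): P = [1, 3, 5, 7] / [2, 6] / [4, 8];  Q = [1, 3, 4, 7] / [2, 5] / [6, 8]
Final shape: (4, 2, 2).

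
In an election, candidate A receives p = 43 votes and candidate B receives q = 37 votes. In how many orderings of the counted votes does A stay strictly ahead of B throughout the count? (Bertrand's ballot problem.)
Strict-lead orderings = 6455136672182327749620

Total orderings of the 80 votes with 43 for A: C(80, 43) = 86068488962431036661600. By the Bertrand ballot formula (Cycle Lemma / reflection principle), the number of orderings in which A is strictly ahead of B throughout is (p − q)/(p + q) · C(p + q, p) = (43 − 37)/(43 + 37) · 86068488962431036661600 = 6455136672182327749620.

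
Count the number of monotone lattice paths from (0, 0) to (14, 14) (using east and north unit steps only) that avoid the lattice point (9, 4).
Number of paths = 37969455

Total paths from (0, 0) to (14, 14): C(28, 14) = 40116600. Paths through (9, 4): (paths (0, 0) → (9, 4)) × (paths (9, 4) → (14, 14)) = C(13, 9) · C(15, 5) = 715 · 3003 = 2147145. Avoidance count = 40116600 − 2147145 = 37969455.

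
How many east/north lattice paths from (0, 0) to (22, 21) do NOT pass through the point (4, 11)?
Number of paths = 1034136436710

Total paths from (0, 0) to (22, 21): C(43, 22) = 1052049481860. Paths through (4, 11): (paths (0, 0) → (4, 11)) × (paths (4, 11) → (22, 21)) = C(15, 4) · C(28, 18) = 1365 · 13123110 = 17913045150. Avoidance count = 1052049481860 − 17913045150 = 1034136436710.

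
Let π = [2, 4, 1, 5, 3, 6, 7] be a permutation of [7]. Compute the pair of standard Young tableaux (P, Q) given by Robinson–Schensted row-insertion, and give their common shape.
P = [1, 3, 5, 6, 7] / [2, 4];  Q = [1, 2, 4, 6, 7] / [3, 5];  common shape = (5, 2)

Row-insert the values π_1, π_2, … into P one at a time, bumping the leftmost entry strictly greater than the inserted value down to the next row. The recording tableau Q records, in position (i, j), the step at which that cell was added to P.
  Insert 2 (step 1): P = [2];  Q = [1]
  Insert 4 (step 2): P = [2, 4];  Q = [1, 2]
  Insert 1 (step 3): P = [1, 4] / [2];  Q = [1, 2] / [3]
  Insert 5 (step 4): P = [1, 4, 5] / [2];  Q = [1, 2, 4] / [3]
  Insert 3 (step 5): P = [1, 3, 5] / [2, 4];  Q = [1, 2, 4] / [3, 5]
  Insert 6 (step 6): P = [1, 3, 5, 6] / [2, 4];  Q = [1, 2, 4, 6] / [3, 5]
  Insert 7 (step 7): P = [1, 3, 5, 6, 7] / [2, 4];  Q = [1, 2, 4, 6, 7] / [3, 5]
Final shape: (5, 2).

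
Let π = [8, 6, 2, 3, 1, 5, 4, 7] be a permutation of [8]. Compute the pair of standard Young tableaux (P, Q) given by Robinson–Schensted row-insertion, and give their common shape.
P = [1, 3, 4, 7] / [2, 5] / [6] / [8];  Q = [1, 4, 6, 8] / [2, 7] / [3] / [5];  common shape = (4, 2, 1, 1)

Row-insert the values π_1, π_2, … into P one at a time, bumping the leftmost entry strictly greater than the inserted value down to the next row. The recording tableau Q records, in position (i, j), the step at which that cell was added to P.
  Insert 8 (step 1): P = [8];  Q = [1]
  Insert 6 (step 2): P = [6] / [8];  Q = [1] / [2]
  Insert 2 (step 3): P = [2] / [6] / [8];  Q = [1] / [2] / [3]
  Insert 3 (step 4): P = [2, 3] / [6] / [8];  Q = [1, 4] / [2] / [3]
  Insert 1 (step 5): P = [1, 3] / [2] / [6] / [8];  Q = [1, 4] / [2] / [3] / [5]
  Insert 5 (step 6): P = [1, 3, 5] / [2] / [6] / [8];  Q = [1, 4, 6] / [2] / [3] / [5]
  Insert 4 (step 7): P = [1, 3, 4] / [2, 5] / [6] / [8];  Q = [1, 4, 6] / [2, 7] / [3] / [5]
  Insert 7 (step 8): P = [1, 3, 4, 7] / [2, 5] / [6] / [8];  Q = [1, 4, 6, 8] / [2, 7] / [3] / [5]
Final shape: (4, 2, 1, 1).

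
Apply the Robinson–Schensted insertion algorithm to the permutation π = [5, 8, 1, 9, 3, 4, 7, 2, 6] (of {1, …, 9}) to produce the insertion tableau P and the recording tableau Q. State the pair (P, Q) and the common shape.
P = [1, 2, 4, 6] / [3, 7, 9] / [5, 8];  Q = [1, 2, 4, 7] / [3, 5, 6] / [8, 9];  common shape = (4, 3, 2)

Row-insert the values π_1, π_2, … into P one at a time, bumping the leftmost entry strictly greater than the inserted value down to the next row. The recording tableau Q records, in position (i, j), the step at which that cell was added to P.
  Insert 5 (step 1): P = [5];  Q = [1]
  Insert 8 (step 2): P = [5, 8];  Q = [1, 2]
  Insert 1 (step 3): P = [1, 8] / [5];  Q = [1, 2] / [3]
  Insert 9 (step 4): P = [1, 8, 9] / [5];  Q = [1, 2, 4] / [3]
  Insert 3 (step 5): P = [1, 3, 9] / [5, 8];  Q = [1, 2, 4] / [3, 5]
  Insert 4 (step 6): P = [1, 3, 4] / [5, 8, 9];  Q = [1, 2, 4] / [3, 5, 6]
  Insert 7 (step 7): P = [1, 3, 4, 7] / [5, 8, 9];  Q = [1, 2, 4, 7] / [3, 5, 6]
  Insert 2 (step 8): P = [1, 2, 4, 7] / [3, 8, 9] / [5];  Q = [1, 2, 4, 7] / [3, 5, 6] / [8]
  Insert 6 (step 9): P = [1, 2, 4, 6] / [3, 7, 9] / [5, 8];  Q = [1, 2, 4, 7] / [3, 5, 6] / [8, 9]
Final shape: (4, 3, 2).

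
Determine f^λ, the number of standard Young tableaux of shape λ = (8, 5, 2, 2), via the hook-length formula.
# SYT of shape (8, 5, 2, 2) = 848640

Hook-length formula: f^λ = n! / Π hook(c), product over all cells c of the Young diagram. For λ = (8, 5, 2, 2), n = 17 boxes. Hook lengths by row (left-to-right, top-to-bottom): [11, 10, 7, 6, 5, 3, 2, 1]; [7, 6, 3, 2, 1]; [3, 2]; [2, 1]. Product of hooks = 419126400. So f^λ = 17! / 419126400 = 355687428096000 / 419126400 = 848640.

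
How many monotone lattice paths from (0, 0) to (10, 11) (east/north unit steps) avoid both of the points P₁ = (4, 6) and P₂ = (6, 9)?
Number of paths = 212121

Inclusion–exclusion. Total paths: C(21, 10) = 352716. Through P₁: C(10, 4)·C(11, 6) = 97020. Through P₂: C(15, 6)·C(6, 4) = 75075. Since P₁ is strictly southwest of P₂, a monotone path through both must visit P₁ then P₂; paths through both = C(10, 4)·C(5, 2)·C(6, 4) = 31500. Avoid both = 352716 − 97020 − 75075 + 31500 = 212121.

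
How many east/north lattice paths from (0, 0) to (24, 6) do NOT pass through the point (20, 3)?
Number of paths = 531790

Total paths from (0, 0) to (24, 6): C(30, 24) = 593775. Paths through (20, 3): (paths (0, 0) → (20, 3)) × (paths (20, 3) → (24, 6)) = C(23, 20) · C(7, 4) = 1771 · 35 = 61985. Avoidance count = 593775 − 61985 = 531790.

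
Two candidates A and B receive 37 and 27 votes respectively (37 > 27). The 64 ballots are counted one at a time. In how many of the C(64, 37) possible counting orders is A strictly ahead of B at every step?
Strict-lead orderings = 132287027886768230

Total orderings of the 64 votes with 37 for A: C(64, 37) = 846636978475316672. By the Bertrand ballot formula (Cycle Lemma / reflection principle), the number of orderings in which A is strictly ahead of B throughout is (p − q)/(p + q) · C(p + q, p) = (37 − 27)/(37 + 27) · 846636978475316672 = 132287027886768230.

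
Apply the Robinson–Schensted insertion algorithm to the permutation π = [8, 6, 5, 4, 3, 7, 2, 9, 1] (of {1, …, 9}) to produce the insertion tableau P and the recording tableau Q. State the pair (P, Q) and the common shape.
P = [1, 7, 9] / [2] / [3] / [4] / [5] / [6] / [8];  Q = [1, 6, 8] / [2] / [3] / [4] / [5] / [7] / [9];  common shape = (3, 1, 1, 1, 1, 1, 1)

Row-insert the values π_1, π_2, … into P one at a time, bumping the leftmost entry strictly greater than the inserted value down to the next row. The recording tableau Q records, in position (i, j), the step at which that cell was added to P.
  Insert 8 (step 1): P = [8];  Q = [1]
  Insert 6 (step 2): P = [6] / [8];  Q = [1] / [2]
  Insert 5 (step 3): P = [5] / [6] / [8];  Q = [1] / [2] / [3]
  Insert 4 (step 4): P = [4] / [5] / [6] / [8];  Q = [1] / [2] / [3] / [4]
  Insert 3 (step 5): P = [3] / [4] / [5] / [6] / [8];  Q = [1] / [2] / [3] / [4] / [5]
  Insert 7 (step 6): P = [3, 7] / [4] / [5] / [6] / [8];  Q = [1, 6] / [2] / [3] / [4] / [5]
  Insert 2 (step 7): P = [2, 7] / [3] / [4] / [5] / [6] / [8];  Q = [1, 6] / [2] / [3] / [4] / [5] / [7]
  Insert 9 (step 8): P = [2, 7, 9] / [3] / [4] / [5] / [6] / [8];  Q = [1, 6, 8] / [2] / [3] / [4] / [5] / [7]
  Insert 1 (step 9): P = [1, 7, 9] / [2] / [3] / [4] / [5] / [6] / [8];  Q = [1, 6, 8] / [2] / [3] / [4] / [5] / [7] / [9]
Final shape: (3, 1, 1, 1, 1, 1, 1).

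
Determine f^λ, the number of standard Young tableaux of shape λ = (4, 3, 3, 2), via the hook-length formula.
# SYT of shape (4, 3, 3, 2) = 2970

Hook-length formula: f^λ = n! / Π hook(c), product over all cells c of the Young diagram. For λ = (4, 3, 3, 2), n = 12 boxes. Hook lengths by row (left-to-right, top-to-bottom): [7, 6, 4, 1]; [5, 4, 2]; [4, 3, 1]; [2, 1]. Product of hooks = 161280. So f^λ = 12! / 161280 = 479001600 / 161280 = 2970.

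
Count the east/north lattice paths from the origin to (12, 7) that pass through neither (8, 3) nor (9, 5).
Number of paths = 23768

Inclusion–exclusion. Total paths: C(19, 12) = 50388. Through P₁: C(11, 8)·C(8, 4) = 11550. Through P₂: C(14, 9)·C(5, 3) = 20020. Since P₁ is strictly southwest of P₂, a monotone path through both must visit P₁ then P₂; paths through both = C(11, 8)·C(3, 1)·C(5, 3) = 4950. Avoid both = 50388 − 11550 − 20020 + 4950 = 23768.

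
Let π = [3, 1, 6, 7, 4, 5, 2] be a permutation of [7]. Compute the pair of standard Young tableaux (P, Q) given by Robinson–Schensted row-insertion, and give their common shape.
P = [1, 2, 5] / [3, 4, 7] / [6];  Q = [1, 3, 4] / [2, 5, 6] / [7];  common shape = (3, 3, 1)

Row-insert the values π_1, π_2, … into P one at a time, bumping the leftmost entry strictly greater than the inserted value down to the next row. The recording tableau Q records, in position (i, j), the step at which that cell was added to P.
  Insert 3 (step 1): P = [3];  Q = [1]
  Insert 1 (step 2): P = [1] / [3];  Q = [1] / [2]
  Insert 6 (step 3): P = [1, 6] / [3];  Q = [1, 3] / [2]
  Insert 7 (step 4): P = [1, 6, 7] / [3];  Q = [1, 3, 4] / [2]
  Insert 4 (step 5): P = [1, 4, 7] / [3, 6];  Q = [1, 3, 4] / [2, 5]
  Insert 5 (step 6): P = [1, 4, 5] / [3, 6, 7];  Q = [1, 3, 4] / [2, 5, 6]
  Insert 2 (step 7): P = [1, 2, 5] / [3, 4, 7] / [6];  Q = [1, 3, 4] / [2, 5, 6] / [7]
Final shape: (3, 3, 1).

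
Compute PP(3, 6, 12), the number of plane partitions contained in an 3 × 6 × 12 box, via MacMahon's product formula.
PP(3, 6, 12) = 99604982880

Evaluate the triple product over i = 1..3, j = 1..6, k = 1..12. The factors are (2/1) · (3/2) · (4/3) · (5/4) · (6/5) · (7/6) · (8/7) · (9/8) · … (216 factors total). The numerators and denominators telescope so the product is an integer; carrying out the multiplication exactly gives PP(3, 6, 12) = 99604982880.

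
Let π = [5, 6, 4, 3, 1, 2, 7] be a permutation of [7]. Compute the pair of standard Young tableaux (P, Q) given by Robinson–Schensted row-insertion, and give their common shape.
P = [1, 2, 7] / [3, 6] / [4] / [5];  Q = [1, 2, 7] / [3, 6] / [4] / [5];  common shape = (3, 2, 1, 1)

Row-insert the values π_1, π_2, … into P one at a time, bumping the leftmost entry strictly greater than the inserted value down to the next row. The recording tableau Q records, in position (i, j), the step at which that cell was added to P.
  Insert 5 (step 1): P = [5];  Q = [1]
  Insert 6 (step 2): P = [5, 6];  Q = [1, 2]
  Insert 4 (step 3): P = [4, 6] / [5];  Q = [1, 2] / [3]
  Insert 3 (step 4): P = [3, 6] / [4] / [5];  Q = [1, 2] / [3] / [4]
  Insert 1 (step 5): P = [1, 6] / [3] / [4] / [5];  Q = [1, 2] / [3] / [4] / [5]
  Insert 2 (step 6): P = [1, 2] / [3, 6] / [4] / [5];  Q = [1, 2] / [3, 6] / [4] / [5]
  Insert 7 (step 7): P = [1, 2, 7] / [3, 6] / [4] / [5];  Q = [1, 2, 7] / [3, 6] / [4] / [5]
Final shape: (3, 2, 1, 1).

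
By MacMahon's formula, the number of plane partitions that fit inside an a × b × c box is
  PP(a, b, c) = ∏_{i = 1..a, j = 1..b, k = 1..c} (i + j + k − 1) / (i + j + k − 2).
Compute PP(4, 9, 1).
PP(4, 9, 1) = 715

Evaluate the triple product over i = 1..4, j = 1..9, k = 1..1. The factors are (2/1) · (3/2) · (4/3) · (5/4) · (6/5) · (7/6) · (8/7) · (9/8) · … (36 factors total). The numerators and denominators telescope so the product is an integer; carrying out the multiplication exactly gives PP(4, 9, 1) = 715.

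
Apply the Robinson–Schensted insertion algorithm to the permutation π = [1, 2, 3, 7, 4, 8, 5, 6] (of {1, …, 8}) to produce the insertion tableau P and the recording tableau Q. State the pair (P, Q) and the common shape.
P = [1, 2, 3, 4, 5, 6] / [7, 8];  Q = [1, 2, 3, 4, 6, 8] / [5, 7];  common shape = (6, 2)

Row-insert the values π_1, π_2, … into P one at a time, bumping the leftmost entry strictly greater than the inserted value down to the next row. The recording tableau Q records, in position (i, j), the step at which that cell was added to P.
  Insert 1 (step 1): P = [1];  Q = [1]
  Insert 2 (step 2): P = [1, 2];  Q = [1, 2]
  Insert 3 (step 3): P = [1, 2, 3];  Q = [1, 2, 3]
  Insert 7 (step 4): P = [1, 2, 3, 7];  Q = [1, 2, 3, 4]
  Insert 4 (step 5): P = [1, 2, 3, 4] / [7];  Q = [1, 2, 3, 4] / [5]
  Insert 8 (step 6): P = [1, 2, 3, 4, 8] / [7];  Q = [1, 2, 3, 4, 6] / [5]
  Insert 5 (step 7): P = [1, 2, 3, 4, 5] / [7, 8];  Q = [1, 2, 3, 4, 6] / [5, 7]
  Insert 6 (step 8): P = [1, 2, 3, 4, 5, 6] / [7, 8];  Q = [1, 2, 3, 4, 6, 8] / [5, 7]
Final shape: (6, 2).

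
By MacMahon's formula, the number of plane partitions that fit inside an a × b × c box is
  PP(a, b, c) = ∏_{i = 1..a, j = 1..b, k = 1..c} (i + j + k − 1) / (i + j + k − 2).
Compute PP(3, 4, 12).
PP(3, 4, 12) = 176729280

Evaluate the triple product over i = 1..3, j = 1..4, k = 1..12. The factors are (2/1) · (3/2) · (4/3) · (5/4) · (6/5) · (7/6) · (8/7) · (9/8) · … (144 factors total). The numerators and denominators telescope so the product is an integer; carrying out the multiplication exactly gives PP(3, 4, 12) = 176729280.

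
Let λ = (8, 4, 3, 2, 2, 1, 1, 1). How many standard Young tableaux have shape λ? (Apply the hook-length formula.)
# SYT of shape (8, 4, 3, 2, 2, 1, 1, 1) = 2851708860

Hook-length formula: f^λ = n! / Π hook(c), product over all cells c of the Young diagram. For λ = (8, 4, 3, 2, 2, 1, 1, 1), n = 22 boxes. Hook lengths by row (left-to-right, top-to-bottom): [15, 11, 8, 6, 4, 3, 2, 1]; [10, 6, 3, 1]; [8, 4, 1]; [6, 2]; [5, 1]; [3]; [2]; [1]. Product of hooks = 394149888000. So f^λ = 22! / 394149888000 = 1124000727777607680000 / 394149888000 = 2851708860.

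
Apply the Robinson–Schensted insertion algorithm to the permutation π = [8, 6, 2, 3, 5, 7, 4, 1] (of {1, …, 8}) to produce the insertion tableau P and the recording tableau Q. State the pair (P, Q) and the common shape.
P = [1, 3, 4, 7] / [2] / [5] / [6] / [8];  Q = [1, 4, 5, 6] / [2] / [3] / [7] / [8];  common shape = (4, 1, 1, 1, 1)

Row-insert the values π_1, π_2, … into P one at a time, bumping the leftmost entry strictly greater than the inserted value down to the next row. The recording tableau Q records, in position (i, j), the step at which that cell was added to P.
  Insert 8 (step 1): P = [8];  Q = [1]
  Insert 6 (step 2): P = [6] / [8];  Q = [1] / [2]
  Insert 2 (step 3): P = [2] / [6] / [8];  Q = [1] / [2] / [3]
  Insert 3 (step 4): P = [2, 3] / [6] / [8];  Q = [1, 4] / [2] / [3]
  Insert 5 (step 5): P = [2, 3, 5] / [6] / [8];  Q = [1, 4, 5] / [2] / [3]
  Insert 7 (step 6): P = [2, 3, 5, 7] / [6] / [8];  Q = [1, 4, 5, 6] / [2] / [3]
  Insert 4 (step 7): P = [2, 3, 4, 7] / [5] / [6] / [8];  Q = [1, 4, 5, 6] / [2] / [3] / [7]
  Insert 1 (step 8): P = [1, 3, 4, 7] / [2] / [5] / [6] / [8];  Q = [1, 4, 5, 6] / [2] / [3] / [7] / [8]
Final shape: (4, 1, 1, 1, 1).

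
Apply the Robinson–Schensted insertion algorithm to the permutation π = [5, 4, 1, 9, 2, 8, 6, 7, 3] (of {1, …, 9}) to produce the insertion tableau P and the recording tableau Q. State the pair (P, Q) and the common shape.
P = [1, 2, 3, 7] / [4, 6] / [5, 8] / [9];  Q = [1, 4, 6, 8] / [2, 5] / [3, 7] / [9];  common shape = (4, 2, 2, 1)

Row-insert the values π_1, π_2, … into P one at a time, bumping the leftmost entry strictly greater than the inserted value down to the next row. The recording tableau Q records, in position (i, j), the step at which that cell was added to P.
  Insert 5 (step 1): P = [5];  Q = [1]
  Insert 4 (step 2): P = [4] / [5];  Q = [1] / [2]
  Insert 1 (step 3): P = [1] / [4] / [5];  Q = [1] / [2] / [3]
  Insert 9 (step 4): P = [1, 9] / [4] / [5];  Q = [1, 4] / [2] / [3]
  Insert 2 (step 5): P = [1, 2] / [4, 9] / [5];  Q = [1, 4] / [2, 5] / [3]
  Insert 8 (step 6): P = [1, 2, 8] / [4, 9] / [5];  Q = [1, 4, 6] / [2, 5] / [3]
  Insert 6 (step 7): P = [1, 2, 6] / [4, 8] / [5, 9];  Q = [1, 4, 6] / [2, 5] / [3, 7]
  Insert 7 (step 8): P = [1, 2, 6, 7] / [4, 8] / [5, 9];  Q = [1, 4, 6, 8] / [2, 5] / [3, 7]
  Insert 3 (step 9): P = [1, 2, 3, 7] / [4, 6] / [5, 8] / [9];  Q = [1, 4, 6, 8] / [2, 5] / [3, 7] / [9]
Final shape: (4, 2, 2, 1).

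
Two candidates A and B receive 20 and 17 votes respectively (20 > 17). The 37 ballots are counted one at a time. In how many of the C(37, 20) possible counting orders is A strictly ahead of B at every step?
Strict-lead orderings = 1289624490

Total orderings of the 37 votes with 20 for A: C(37, 20) = 15905368710. By the Bertrand ballot formula (Cycle Lemma / reflection principle), the number of orderings in which A is strictly ahead of B throughout is (p − q)/(p + q) · C(p + q, p) = (20 − 17)/(20 + 17) · 15905368710 = 1289624490.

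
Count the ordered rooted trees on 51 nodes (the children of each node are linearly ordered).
C_50 = 1978261657756160653623774456

These ordered rooted trees are counted by the Catalan number C_n = (1/(n + 1)) · C(2n, n). For n = 50: C_50 = (1/51) · C(100, 50) = 100891344545564193334812497256/51 = 1978261657756160653623774456.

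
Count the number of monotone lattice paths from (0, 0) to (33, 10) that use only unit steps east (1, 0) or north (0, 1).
Number of paths = 1917334783

A monotone lattice path from (0, 0) to (33, 10) consists of 33 east steps and 10 north steps in some order, so it is determined by which 33 of the 43 steps are east. The count is C(43, 33) = 1917334783.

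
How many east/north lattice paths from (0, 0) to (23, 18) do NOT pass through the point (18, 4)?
Number of paths = 202027581780

Total paths from (0, 0) to (23, 18): C(41, 23) = 202112640600. Paths through (18, 4): (paths (0, 0) → (18, 4)) × (paths (18, 4) → (23, 18)) = C(22, 18) · C(19, 5) = 7315 · 11628 = 85058820. Avoidance count = 202112640600 − 85058820 = 202027581780.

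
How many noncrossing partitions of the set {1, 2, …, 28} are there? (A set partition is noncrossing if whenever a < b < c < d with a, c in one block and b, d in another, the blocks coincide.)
C_28 = 263747951750360

These noncrossing partitions are counted by the Catalan number C_n = (1/(n + 1)) · C(2n, n). For n = 28: C_28 = (1/29) · C(56, 28) = 7648690600760440/29 = 263747951750360.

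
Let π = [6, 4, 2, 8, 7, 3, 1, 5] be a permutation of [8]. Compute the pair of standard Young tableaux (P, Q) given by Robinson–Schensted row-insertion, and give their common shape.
P = [1, 3, 5] / [2, 7] / [4, 8] / [6];  Q = [1, 4, 8] / [2, 5] / [3, 6] / [7];  common shape = (3, 2, 2, 1)

Row-insert the values π_1, π_2, … into P one at a time, bumping the leftmost entry strictly greater than the inserted value down to the next row. The recording tableau Q records, in position (i, j), the step at which that cell was added to P.
  Insert 6 (step 1): P = [6];  Q = [1]
  Insert 4 (step 2): P = [4] / [6];  Q = [1] / [2]
  Insert 2 (step 3): P = [2] / [4] / [6];  Q = [1] / [2] / [3]
  Insert 8 (step 4): P = [2, 8] / [4] / [6];  Q = [1, 4] / [2] / [3]
  Insert 7 (step 5): P = [2, 7] / [4, 8] / [6];  Q = [1, 4] / [2, 5] / [3]
  Insert 3 (step 6): P = [2, 3] / [4, 7] / [6, 8];  Q = [1, 4] / [2, 5] / [3, 6]
  Insert 1 (step 7): P = [1, 3] / [2, 7] / [4, 8] / [6];  Q = [1, 4] / [2, 5] / [3, 6] / [7]
  Insert 5 (step 8): P = [1, 3, 5] / [2, 7] / [4, 8] / [6];  Q = [1, 4, 8] / [2, 5] / [3, 6] / [7]
Final shape: (3, 2, 2, 1).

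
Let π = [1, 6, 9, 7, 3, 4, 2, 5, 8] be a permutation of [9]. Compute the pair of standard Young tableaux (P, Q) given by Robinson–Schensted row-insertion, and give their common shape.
P = [1, 2, 4, 5, 8] / [3, 7] / [6] / [9];  Q = [1, 2, 3, 8, 9] / [4, 6] / [5] / [7];  common shape = (5, 2, 1, 1)

Row-insert the values π_1, π_2, … into P one at a time, bumping the leftmost entry strictly greater than the inserted value down to the next row. The recording tableau Q records, in position (i, j), the step at which that cell was added to P.
  Insert 1 (step 1): P = [1];  Q = [1]
  Insert 6 (step 2): P = [1, 6];  Q = [1, 2]
  Insert 9 (step 3): P = [1, 6, 9];  Q = [1, 2, 3]
  Insert 7 (step 4): P = [1, 6, 7] / [9];  Q = [1, 2, 3] / [4]
  Insert 3 (step 5): P = [1, 3, 7] / [6] / [9];  Q = [1, 2, 3] / [4] / [5]
  Insert 4 (step 6): P = [1, 3, 4] / [6, 7] / [9];  Q = [1, 2, 3] / [4, 6] / [5]
  Insert 2 (step 7): P = [1, 2, 4] / [3, 7] / [6] / [9];  Q = [1, 2, 3] / [4, 6] / [5] / [7]
  Insert 5 (step 8): P = [1, 2, 4, 5] / [3, 7] / [6] / [9];  Q = [1, 2, 3, 8] / [4, 6] / [5] / [7]
  Insert 8 (step 9): P = [1, 2, 4, 5, 8] / [3, 7] / [6] / [9];  Q = [1, 2, 3, 8, 9] / [4, 6] / [5] / [7]
Final shape: (5, 2, 1, 1).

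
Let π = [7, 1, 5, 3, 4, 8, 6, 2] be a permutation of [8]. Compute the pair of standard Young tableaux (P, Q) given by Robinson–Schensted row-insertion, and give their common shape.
P = [1, 2, 4, 6] / [3, 8] / [5] / [7];  Q = [1, 3, 5, 6] / [2, 7] / [4] / [8];  common shape = (4, 2, 1, 1)

Row-insert the values π_1, π_2, … into P one at a time, bumping the leftmost entry strictly greater than the inserted value down to the next row. The recording tableau Q records, in position (i, j), the step at which that cell was added to P.
  Insert 7 (step 1): P = [7];  Q = [1]
  Insert 1 (step 2): P = [1] / [7];  Q = [1] / [2]
  Insert 5 (step 3): P = [1, 5] / [7];  Q = [1, 3] / [2]
  Insert 3 (step 4): P = [1, 3] / [5] / [7];  Q = [1, 3] / [2] / [4]
  Insert 4 (step 5): P = [1, 3, 4] / [5] / [7];  Q = [1, 3, 5] / [2] / [4]
  Insert 8 (step 6): P = [1, 3, 4, 8] / [5] / [7];  Q = [1, 3, 5, 6] / [2] / [4]
  Insert 6 (step 7): P = [1, 3, 4, 6] / [5, 8] / [7];  Q = [1, 3, 5, 6] / [2, 7] / [4]
  Insert 2 (step 8): P = [1, 2, 4, 6] / [3, 8] / [5] / [7];  Q = [1, 3, 5, 6] / [2, 7] / [4] / [8]
Final shape: (4, 2, 1, 1).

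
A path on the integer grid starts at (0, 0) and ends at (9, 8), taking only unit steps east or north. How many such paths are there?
Number of paths = 24310

A monotone lattice path from (0, 0) to (9, 8) consists of 9 east steps and 8 north steps in some order, so it is determined by which 9 of the 17 steps are east. The count is C(17, 9) = 24310.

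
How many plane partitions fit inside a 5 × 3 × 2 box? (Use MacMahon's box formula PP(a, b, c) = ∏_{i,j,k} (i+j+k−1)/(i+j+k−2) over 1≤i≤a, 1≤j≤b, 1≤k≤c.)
PP(5, 3, 2) = 1176

Evaluate the triple product over i = 1..5, j = 1..3, k = 1..2. The factors are (2/1) · (3/2) · (3/2) · (4/3) · (4/3) · (5/4) · (3/2) · (4/3) · … (30 factors total). The numerators and denominators telescope so the product is an integer; carrying out the multiplication exactly gives PP(5, 3, 2) = 1176.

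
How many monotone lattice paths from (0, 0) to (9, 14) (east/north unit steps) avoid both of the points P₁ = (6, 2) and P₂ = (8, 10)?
Number of paths = 591960

Inclusion–exclusion. Total paths: C(23, 9) = 817190. Through P₁: C(8, 6)·C(15, 3) = 12740. Through P₂: C(18, 8)·C(5, 1) = 218790. Since P₁ is strictly southwest of P₂, a monotone path through both must visit P₁ then P₂; paths through both = C(8, 6)·C(10, 2)·C(5, 1) = 6300. Avoid both = 817190 − 12740 − 218790 + 6300 = 591960.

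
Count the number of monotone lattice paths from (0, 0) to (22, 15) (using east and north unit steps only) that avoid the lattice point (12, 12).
Number of paths = 8590811144

Total paths from (0, 0) to (22, 15): C(37, 22) = 9364199760. Paths through (12, 12): (paths (0, 0) → (12, 12)) × (paths (12, 12) → (22, 15)) = C(24, 12) · C(13, 10) = 2704156 · 286 = 773388616. Avoidance count = 9364199760 − 773388616 = 8590811144.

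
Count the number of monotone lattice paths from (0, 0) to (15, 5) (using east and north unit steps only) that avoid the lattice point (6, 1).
Number of paths = 10499

Total paths from (0, 0) to (15, 5): C(20, 15) = 15504. Paths through (6, 1): (paths (0, 0) → (6, 1)) × (paths (6, 1) → (15, 5)) = C(7, 6) · C(13, 9) = 7 · 715 = 5005. Avoidance count = 15504 − 5005 = 10499.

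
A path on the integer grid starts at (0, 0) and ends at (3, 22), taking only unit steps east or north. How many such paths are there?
Number of paths = 2300

A monotone lattice path from (0, 0) to (3, 22) consists of 3 east steps and 22 north steps in some order, so it is determined by which 3 of the 25 steps are east. The count is C(25, 3) = 2300.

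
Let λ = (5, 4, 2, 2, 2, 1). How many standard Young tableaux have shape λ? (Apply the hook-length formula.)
# SYT of shape (5, 4, 2, 2, 2, 1) = 630630

Hook-length formula: f^λ = n! / Π hook(c), product over all cells c of the Young diagram. For λ = (5, 4, 2, 2, 2, 1), n = 16 boxes. Hook lengths by row (left-to-right, top-to-bottom): [10, 8, 4, 3, 1]; [8, 6, 2, 1]; [5, 3]; [4, 2]; [3, 1]; [1]. Product of hooks = 33177600. So f^λ = 16! / 33177600 = 20922789888000 / 33177600 = 630630.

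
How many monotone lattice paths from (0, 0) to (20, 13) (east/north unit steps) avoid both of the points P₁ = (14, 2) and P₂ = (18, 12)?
Number of paths = 312562005

Inclusion–exclusion. Total paths: C(33, 20) = 573166440. Through P₁: C(16, 14)·C(17, 6) = 1485120. Through P₂: C(30, 18)·C(3, 2) = 259479675. Since P₁ is strictly southwest of P₂, a monotone path through both must visit P₁ then P₂; paths through both = C(16, 14)·C(14, 4)·C(3, 2) = 360360. Avoid both = 573166440 − 1485120 − 259479675 + 360360 = 312562005.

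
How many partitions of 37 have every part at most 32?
p(37, parts ≤ 32) = 21625

Use the recurrence p(n, m) = p(n, m−1) + p(n−m, m): either the largest part is < m (count p(n, m−1)) or the largest part is exactly m (remove one copy of m, count p(n−m, m)). With p(0, ·) = 1 this gives p(37, parts ≤ 32) = 21625. (By conjugating Young diagrams, this also counts partitions of 37 into at most 32 parts.)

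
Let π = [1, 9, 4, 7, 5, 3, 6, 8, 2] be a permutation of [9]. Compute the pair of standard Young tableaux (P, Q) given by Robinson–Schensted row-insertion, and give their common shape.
P = [1, 2, 5, 6, 8] / [3] / [4] / [7] / [9];  Q = [1, 2, 4, 7, 8] / [3] / [5] / [6] / [9];  common shape = (5, 1, 1, 1, 1)

Row-insert the values π_1, π_2, … into P one at a time, bumping the leftmost entry strictly greater than the inserted value down to the next row. The recording tableau Q records, in position (i, j), the step at which that cell was added to P.
  Insert 1 (step 1): P = [1];  Q = [1]
  Insert 9 (step 2): P = [1, 9];  Q = [1, 2]
  Insert 4 (step 3): P = [1, 4] / [9];  Q = [1, 2] / [3]
  Insert 7 (step 4): P = [1, 4, 7] / [9];  Q = [1, 2, 4] / [3]
  Insert 5 (step 5): P = [1, 4, 5] / [7] / [9];  Q = [1, 2, 4] / [3] / [5]
  Insert 3 (step 6): P = [1, 3, 5] / [4] / [7] / [9];  Q = [1, 2, 4] / [3] / [5] / [6]
  Insert 6 (step 7): P = [1, 3, 5, 6] / [4] / [7] / [9];  Q = [1, 2, 4, 7] / [3] / [5] / [6]
  Insert 8 (step 8): P = [1, 3, 5, 6, 8] / [4] / [7] / [9];  Q = [1, 2, 4, 7, 8] / [3] / [5] / [6]
  Insert 2 (step 9): P = [1, 2, 5, 6, 8] / [3] / [4] / [7] / [9];  Q = [1, 2, 4, 7, 8] / [3] / [5] / [6] / [9]
Final shape: (5, 1, 1, 1, 1).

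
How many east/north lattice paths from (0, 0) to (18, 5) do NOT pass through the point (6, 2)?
Number of paths = 20909

Total paths from (0, 0) to (18, 5): C(23, 18) = 33649. Paths through (6, 2): (paths (0, 0) → (6, 2)) × (paths (6, 2) → (18, 5)) = C(8, 6) · C(15, 12) = 28 · 455 = 12740. Avoidance count = 33649 − 12740 = 20909.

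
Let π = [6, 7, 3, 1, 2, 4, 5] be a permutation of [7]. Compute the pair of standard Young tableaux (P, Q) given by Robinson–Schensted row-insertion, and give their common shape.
P = [1, 2, 4, 5] / [3, 7] / [6];  Q = [1, 2, 6, 7] / [3, 5] / [4];  common shape = (4, 2, 1)

Row-insert the values π_1, π_2, … into P one at a time, bumping the leftmost entry strictly greater than the inserted value down to the next row. The recording tableau Q records, in position (i, j), the step at which that cell was added to P.
  Insert 6 (step 1): P = [6];  Q = [1]
  Insert 7 (step 2): P = [6, 7];  Q = [1, 2]
  Insert 3 (step 3): P = [3, 7] / [6];  Q = [1, 2] / [3]
  Insert 1 (step 4): P = [1, 7] / [3] / [6];  Q = [1, 2] / [3] / [4]
  Insert 2 (step 5): P = [1, 2] / [3, 7] / [6];  Q = [1, 2] / [3, 5] / [4]
  Insert 4 (step 6): P = [1, 2, 4] / [3, 7] / [6];  Q = [1, 2, 6] / [3, 5] / [4]
  Insert 5 (step 7): P = [1, 2, 4, 5] / [3, 7] / [6];  Q = [1, 2, 6, 7] / [3, 5] / [4]
Final shape: (4, 2, 1).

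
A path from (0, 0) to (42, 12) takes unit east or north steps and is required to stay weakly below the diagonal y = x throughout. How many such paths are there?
Number of paths = 247284036090

By the reflection principle (André's argument), the number of monotone paths to (42, 12) with n ≤ m that never go above y = x is C(54, 42) − C(54, 43) = 343006888770 − 95722852680 = 247284036090.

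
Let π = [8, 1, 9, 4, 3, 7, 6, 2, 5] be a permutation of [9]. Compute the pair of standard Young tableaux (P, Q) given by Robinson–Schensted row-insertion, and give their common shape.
P = [1, 2, 5] / [3, 6] / [4, 7] / [8, 9];  Q = [1, 3, 6] / [2, 4] / [5, 7] / [8, 9];  common shape = (3, 2, 2, 2)

Row-insert the values π_1, π_2, … into P one at a time, bumping the leftmost entry strictly greater than the inserted value down to the next row. The recording tableau Q records, in position (i, j), the step at which that cell was added to P.
  Insert 8 (step 1): P = [8];  Q = [1]
  Insert 1 (step 2): P = [1] / [8];  Q = [1] / [2]
  Insert 9 (step 3): P = [1, 9] / [8];  Q = [1, 3] / [2]
  Insert 4 (step 4): P = [1, 4] / [8, 9];  Q = [1, 3] / [2, 4]
  Insert 3 (step 5): P = [1, 3] / [4, 9] / [8];  Q = [1, 3] / [2, 4] / [5]
  Insert 7 (step 6): P = [1, 3, 7] / [4, 9] / [8];  Q = [1, 3, 6] / [2, 4] / [5]
  Insert 6 (step 7): P = [1, 3, 6] / [4, 7] / [8, 9];  Q = [1, 3, 6] / [2, 4] / [5, 7]
  Insert 2 (step 8): P = [1, 2, 6] / [3, 7] / [4, 9] / [8];  Q = [1, 3, 6] / [2, 4] / [5, 7] / [8]
  Insert 5 (step 9): P = [1, 2, 5] / [3, 6] / [4, 7] / [8, 9];  Q = [1, 3, 6] / [2, 4] / [5, 7] / [8, 9]
Final shape: (3, 2, 2, 2).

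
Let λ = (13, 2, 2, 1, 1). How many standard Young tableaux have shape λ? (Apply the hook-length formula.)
# SYT of shape (13, 2, 2, 1, 1) = 160056

Hook-length formula: f^λ = n! / Π hook(c), product over all cells c of the Young diagram. For λ = (13, 2, 2, 1, 1), n = 19 boxes. Hook lengths by row (left-to-right, top-to-bottom): [17, 14, 11, 10, 9, 8, 7, 6, 5, 4, 3, 2, 1]; [5, 2]; [4, 1]; [2]; [1]. Product of hooks = 760015872000. So f^λ = 19! / 760015872000 = 121645100408832000 / 760015872000 = 160056.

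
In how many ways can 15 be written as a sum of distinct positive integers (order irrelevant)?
q(15) = 27

List partitions of 15 into distinct parts: 15, 14+1, 13+2, 12+3, 12+2+1, 11+4, 11+3+1, 10+5, 10+4+1, 10+3+2, 9+6, 9+5+1, 9+4+2, 9+3+2+1, 8+7, 8+6+1, 8+5+2, 8+4+3, 8+4+2+1, 7+6+2, 7+5+3, 7+5+2+1, 7+4+3+1, 6+5+4, 6+5+3+1, 6+4+3+2, 5+4+3+2+1. There are q(15) = 27. (Euler: this equals the number of odd-part partitions of 15.)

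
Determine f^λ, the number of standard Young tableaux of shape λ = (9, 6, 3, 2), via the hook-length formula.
# SYT of shape (9, 6, 3, 2) = 40310400

Hook-length formula: f^λ = n! / Π hook(c), product over all cells c of the Young diagram. For λ = (9, 6, 3, 2), n = 20 boxes. Hook lengths by row (left-to-right, top-to-bottom): [12, 11, 9, 7, 6, 5, 3, 2, 1]; [8, 7, 5, 3, 2, 1]; [4, 3, 1]; [2, 1]. Product of hooks = 60354201600. So f^λ = 20! / 60354201600 = 2432902008176640000 / 60354201600 = 40310400.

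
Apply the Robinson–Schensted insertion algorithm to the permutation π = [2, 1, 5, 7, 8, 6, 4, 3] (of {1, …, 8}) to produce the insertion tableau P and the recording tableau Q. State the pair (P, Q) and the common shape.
P = [1, 3, 6, 8] / [2, 4] / [5] / [7];  Q = [1, 3, 4, 5] / [2, 6] / [7] / [8];  common shape = (4, 2, 1, 1)

Row-insert the values π_1, π_2, … into P one at a time, bumping the leftmost entry strictly greater than the inserted value down to the next row. The recording tableau Q records, in position (i, j), the step at which that cell was added to P.
  Insert 2 (step 1): P = [2];  Q = [1]
  Insert 1 (step 2): P = [1] / [2];  Q = [1] / [2]
  Insert 5 (step 3): P = [1, 5] / [2];  Q = [1, 3] / [2]
  Insert 7 (step 4): P = [1, 5, 7] / [2];  Q = [1, 3, 4] / [2]
  Insert 8 (step 5): P = [1, 5, 7, 8] / [2];  Q = [1, 3, 4, 5] / [2]
  Insert 6 (step 6): P = [1, 5, 6, 8] / [2, 7];  Q = [1, 3, 4, 5] / [2, 6]
  Insert 4 (step 7): P = [1, 4, 6, 8] / [2, 5] / [7];  Q = [1, 3, 4, 5] / [2, 6] / [7]
  Insert 3 (step 8): P = [1, 3, 6, 8] / [2, 4] / [5] / [7];  Q = [1, 3, 4, 5] / [2, 6] / [7] / [8]
Final shape: (4, 2, 1, 1).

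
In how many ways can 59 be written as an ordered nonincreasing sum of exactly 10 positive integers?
p(59, 10 parts) = 55494

Partitions of n into exactly k parts are in bijection with partitions of n − k into at most k parts (subtract 1 from each part). So p(59, exactly 10) = p(49, parts ≤ 10). Computing via the recurrence p(m, j) = p(m, j−1) + p(m−j, j) gives 55494.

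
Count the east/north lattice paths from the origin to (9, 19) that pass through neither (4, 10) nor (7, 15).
Number of paths = 3185578

Inclusion–exclusion. Total paths: C(28, 9) = 6906900. Through P₁: C(14, 4)·C(14, 5) = 2004002. Through P₂: C(22, 7)·C(6, 2) = 2558160. Since P₁ is strictly southwest of P₂, a monotone path through both must visit P₁ then P₂; paths through both = C(14, 4)·C(8, 3)·C(6, 2) = 840840. Avoid both = 6906900 − 2004002 − 2558160 + 840840 = 3185578.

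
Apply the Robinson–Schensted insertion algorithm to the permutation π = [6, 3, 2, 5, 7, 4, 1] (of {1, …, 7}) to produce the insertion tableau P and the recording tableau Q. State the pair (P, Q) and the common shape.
P = [1, 4, 7] / [2, 5] / [3] / [6];  Q = [1, 4, 5] / [2, 6] / [3] / [7];  common shape = (3, 2, 1, 1)

Row-insert the values π_1, π_2, … into P one at a time, bumping the leftmost entry strictly greater than the inserted value down to the next row. The recording tableau Q records, in position (i, j), the step at which that cell was added to P.
  Insert 6 (step 1): P = [6];  Q = [1]
  Insert 3 (step 2): P = [3] / [6];  Q = [1] / [2]
  Insert 2 (step 3): P = [2] / [3] / [6];  Q = [1] / [2] / [3]
  Insert 5 (step 4): P = [2, 5] / [3] / [6];  Q = [1, 4] / [2] / [3]
  Insert 7 (step 5): P = [2, 5, 7] / [3] / [6];  Q = [1, 4, 5] / [2] / [3]
  Insert 4 (step 6): P = [2, 4, 7] / [3, 5] / [6];  Q = [1, 4, 5] / [2, 6] / [3]
  Insert 1 (step 7): P = [1, 4, 7] / [2, 5] / [3] / [6];  Q = [1, 4, 5] / [2, 6] / [3] / [7]
Final shape: (3, 2, 1, 1).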